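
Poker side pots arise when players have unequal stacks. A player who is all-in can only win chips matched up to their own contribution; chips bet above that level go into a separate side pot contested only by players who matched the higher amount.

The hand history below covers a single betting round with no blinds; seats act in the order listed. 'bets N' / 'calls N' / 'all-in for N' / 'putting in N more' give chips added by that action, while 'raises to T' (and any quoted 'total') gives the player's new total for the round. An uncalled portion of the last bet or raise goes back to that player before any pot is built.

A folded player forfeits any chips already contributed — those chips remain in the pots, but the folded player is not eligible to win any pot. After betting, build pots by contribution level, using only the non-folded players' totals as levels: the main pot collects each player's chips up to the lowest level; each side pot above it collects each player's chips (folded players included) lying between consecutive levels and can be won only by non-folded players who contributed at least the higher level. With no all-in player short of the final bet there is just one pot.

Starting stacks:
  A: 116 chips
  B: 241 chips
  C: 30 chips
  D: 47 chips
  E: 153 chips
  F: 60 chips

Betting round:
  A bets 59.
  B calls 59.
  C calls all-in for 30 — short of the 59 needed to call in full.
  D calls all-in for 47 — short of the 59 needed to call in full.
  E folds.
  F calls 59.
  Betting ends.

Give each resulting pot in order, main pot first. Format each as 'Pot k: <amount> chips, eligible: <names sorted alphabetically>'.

Contributions: A=59, B=59, C=30, D=47, F=59
Folded: E
Pot levels (distinct totals of non-folded players): 30, 47, 59
Layer 1-30: 30 each from A, B, C, D, F = 30*5 = 150 chips; eligible A, B, C, D, F
Layer 31-47: 17 each from A, B, D, F = 17*4 = 68 chips; eligible A, B, D, F
Layer 48-59: 12 each from A, B, F = 12*3 = 36 chips; eligible A, B, F

Pot 1: 150 chips, eligible: A, B, C, D, F
Pot 2: 68 chips, eligible: A, B, D, F
Pot 3: 36 chips, eligible: A, B, F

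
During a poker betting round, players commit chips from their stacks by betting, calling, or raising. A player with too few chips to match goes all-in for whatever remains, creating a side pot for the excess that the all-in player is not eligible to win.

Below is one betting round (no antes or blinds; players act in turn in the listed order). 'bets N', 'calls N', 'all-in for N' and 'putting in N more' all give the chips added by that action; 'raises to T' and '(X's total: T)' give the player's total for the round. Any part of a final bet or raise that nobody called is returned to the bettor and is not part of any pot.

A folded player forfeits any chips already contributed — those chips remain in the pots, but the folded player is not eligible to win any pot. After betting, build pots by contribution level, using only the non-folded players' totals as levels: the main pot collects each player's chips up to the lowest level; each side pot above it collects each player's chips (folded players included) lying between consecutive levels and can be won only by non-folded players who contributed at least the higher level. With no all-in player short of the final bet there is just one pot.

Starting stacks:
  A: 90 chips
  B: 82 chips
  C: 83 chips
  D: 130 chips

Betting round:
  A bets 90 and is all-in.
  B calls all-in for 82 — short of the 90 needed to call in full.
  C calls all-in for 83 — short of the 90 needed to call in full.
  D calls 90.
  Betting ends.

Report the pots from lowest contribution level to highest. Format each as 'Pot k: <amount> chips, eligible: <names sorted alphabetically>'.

Pot 1: 328 chips, eligible: A, B, C, D
Pot 2: 3 chips, eligible: A, C, D
Pot 3: 14 chips, eligible: A, D

Derivation:
Contributions: A=90, B=82, C=83, D=90
Pot levels (distinct totals of non-folded players): 82, 83, 90
Layer 1-82: 82 each from A, B, C, D = 82*4 = 328 chips; eligible A, B, C, D
Layer 83-83: 1 each from A, C, D = 1*3 = 3 chips; eligible A, C, D
Layer 84-90: 7 each from A, D = 7*2 = 14 chips; eligible A, D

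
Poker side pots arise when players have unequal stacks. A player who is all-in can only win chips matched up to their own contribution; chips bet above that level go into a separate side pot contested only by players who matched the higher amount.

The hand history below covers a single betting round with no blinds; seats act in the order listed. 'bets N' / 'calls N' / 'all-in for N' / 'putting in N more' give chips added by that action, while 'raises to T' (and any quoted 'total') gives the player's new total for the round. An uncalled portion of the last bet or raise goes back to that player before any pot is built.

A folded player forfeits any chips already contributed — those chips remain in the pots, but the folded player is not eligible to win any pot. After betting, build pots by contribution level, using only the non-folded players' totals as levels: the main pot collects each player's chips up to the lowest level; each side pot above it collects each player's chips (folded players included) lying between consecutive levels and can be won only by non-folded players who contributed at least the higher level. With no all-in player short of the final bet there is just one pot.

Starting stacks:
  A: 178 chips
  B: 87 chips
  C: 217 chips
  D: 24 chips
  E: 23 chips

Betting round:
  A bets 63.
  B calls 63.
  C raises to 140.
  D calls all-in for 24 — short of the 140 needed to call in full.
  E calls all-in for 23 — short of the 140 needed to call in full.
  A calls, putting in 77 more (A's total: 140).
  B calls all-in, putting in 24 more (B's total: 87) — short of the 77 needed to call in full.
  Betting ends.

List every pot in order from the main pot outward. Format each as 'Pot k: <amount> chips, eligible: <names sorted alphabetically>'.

Contributions: A=140, B=87, C=140, D=24, E=23
Pot levels (distinct totals of non-folded players): 23, 24, 87, 140
Layer 1-23: 23 each from A, B, C, D, E = 23*5 = 115 chips; eligible A, B, C, D, E
Layer 24-24: 1 each from A, B, C, D = 1*4 = 4 chips; eligible A, B, C, D
Layer 25-87: 63 each from A, B, C = 63*3 = 189 chips; eligible A, B, C
Layer 88-140: 53 each from A, C = 53*2 = 106 chips; eligible A, C

Pot 1: 115 chips, eligible: A, B, C, D, E
Pot 2: 4 chips, eligible: A, B, C, D
Pot 3: 189 chips, eligible: A, B, C
Pot 4: 106 chips, eligible: A, C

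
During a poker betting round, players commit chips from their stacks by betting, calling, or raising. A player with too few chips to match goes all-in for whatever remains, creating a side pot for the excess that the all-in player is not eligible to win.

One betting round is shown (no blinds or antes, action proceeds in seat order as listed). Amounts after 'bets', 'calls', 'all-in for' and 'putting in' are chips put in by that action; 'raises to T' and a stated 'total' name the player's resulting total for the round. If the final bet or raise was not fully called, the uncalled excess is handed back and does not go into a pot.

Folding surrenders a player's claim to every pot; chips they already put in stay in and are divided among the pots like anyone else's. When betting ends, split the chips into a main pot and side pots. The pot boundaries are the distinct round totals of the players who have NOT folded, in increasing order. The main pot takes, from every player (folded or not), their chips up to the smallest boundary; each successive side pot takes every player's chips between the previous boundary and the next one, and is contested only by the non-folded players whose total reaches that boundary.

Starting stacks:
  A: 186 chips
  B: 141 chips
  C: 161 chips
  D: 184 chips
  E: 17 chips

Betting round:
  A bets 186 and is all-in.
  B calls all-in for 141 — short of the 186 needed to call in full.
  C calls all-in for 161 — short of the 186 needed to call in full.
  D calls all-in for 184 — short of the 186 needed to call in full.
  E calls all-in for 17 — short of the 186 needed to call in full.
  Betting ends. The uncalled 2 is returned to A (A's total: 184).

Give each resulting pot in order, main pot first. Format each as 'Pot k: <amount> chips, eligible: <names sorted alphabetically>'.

Contributions (after 2 returned to A): A=184, B=141, C=161, D=184, E=17
Pot levels (distinct totals of non-folded players): 17, 141, 161, 184
Layer 1-17: 17 each from A, B, C, D, E = 17*5 = 85 chips; eligible A, B, C, D, E
Layer 18-141: 124 each from A, B, C, D = 124*4 = 496 chips; eligible A, B, C, D
Layer 142-161: 20 each from A, C, D = 20*3 = 60 chips; eligible A, C, D
Layer 162-184: 23 each from A, D = 23*2 = 46 chips; eligible A, D

Pot 1: 85 chips, eligible: A, B, C, D, E
Pot 2: 496 chips, eligible: A, B, C, D
Pot 3: 60 chips, eligible: A, C, D
Pot 4: 46 chips, eligible: A, D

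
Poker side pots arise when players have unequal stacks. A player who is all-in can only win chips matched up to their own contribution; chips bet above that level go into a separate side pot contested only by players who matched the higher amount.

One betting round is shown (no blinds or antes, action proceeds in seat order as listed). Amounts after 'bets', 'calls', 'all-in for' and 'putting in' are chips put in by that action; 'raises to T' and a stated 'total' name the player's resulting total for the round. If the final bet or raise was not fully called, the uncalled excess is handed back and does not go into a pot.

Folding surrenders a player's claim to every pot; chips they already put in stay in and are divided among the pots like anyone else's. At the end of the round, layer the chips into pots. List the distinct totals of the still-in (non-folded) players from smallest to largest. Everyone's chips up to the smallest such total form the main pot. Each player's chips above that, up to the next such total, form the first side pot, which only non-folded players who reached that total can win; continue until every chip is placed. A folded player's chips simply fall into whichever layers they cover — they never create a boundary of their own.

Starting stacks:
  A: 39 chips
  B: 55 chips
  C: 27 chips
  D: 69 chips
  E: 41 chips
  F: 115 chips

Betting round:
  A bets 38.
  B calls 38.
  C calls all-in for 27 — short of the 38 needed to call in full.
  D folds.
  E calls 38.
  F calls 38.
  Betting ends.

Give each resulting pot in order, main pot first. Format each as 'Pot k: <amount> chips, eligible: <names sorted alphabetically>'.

Pot 1: 135 chips, eligible: A, B, C, E, F
Pot 2: 44 chips, eligible: A, B, E, F

Derivation:
Contributions: A=38, B=38, C=27, E=38, F=38
Folded: D
Pot levels (distinct totals of non-folded players): 27, 38
Layer 1-27: 27 each from A, B, C, E, F = 27*5 = 135 chips; eligible A, B, C, E, F
Layer 28-38: 11 each from A, B, E, F = 11*4 = 44 chips; eligible A, B, E, F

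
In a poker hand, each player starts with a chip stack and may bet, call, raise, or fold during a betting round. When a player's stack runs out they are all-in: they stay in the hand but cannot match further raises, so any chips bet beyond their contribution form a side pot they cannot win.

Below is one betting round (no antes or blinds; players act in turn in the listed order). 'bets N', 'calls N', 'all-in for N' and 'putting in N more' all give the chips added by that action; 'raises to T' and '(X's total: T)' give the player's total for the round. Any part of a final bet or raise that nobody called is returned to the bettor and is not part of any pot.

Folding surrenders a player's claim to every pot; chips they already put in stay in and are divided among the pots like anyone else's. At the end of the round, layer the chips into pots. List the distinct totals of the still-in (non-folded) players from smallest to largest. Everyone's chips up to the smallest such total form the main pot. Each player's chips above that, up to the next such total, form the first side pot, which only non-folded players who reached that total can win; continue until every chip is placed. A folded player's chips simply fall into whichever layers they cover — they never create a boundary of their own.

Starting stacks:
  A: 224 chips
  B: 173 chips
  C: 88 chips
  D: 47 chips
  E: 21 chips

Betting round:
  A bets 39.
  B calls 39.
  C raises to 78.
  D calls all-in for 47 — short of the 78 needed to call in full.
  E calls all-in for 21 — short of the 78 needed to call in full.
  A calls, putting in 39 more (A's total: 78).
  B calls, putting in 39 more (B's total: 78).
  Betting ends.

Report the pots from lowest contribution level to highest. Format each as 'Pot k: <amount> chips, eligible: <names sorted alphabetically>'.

Pot 1: 105 chips, eligible: A, B, C, D, E
Pot 2: 104 chips, eligible: A, B, C, D
Pot 3: 93 chips, eligible: A, B, C

Derivation:
Contributions: A=78, B=78, C=78, D=47, E=21
Pot levels (distinct totals of non-folded players): 21, 47, 78
Layer 1-21: 21 each from A, B, C, D, E = 21*5 = 105 chips; eligible A, B, C, D, E
Layer 22-47: 26 each from A, B, C, D = 26*4 = 104 chips; eligible A, B, C, D
Layer 48-78: 31 each from A, B, C = 31*3 = 93 chips; eligible A, B, C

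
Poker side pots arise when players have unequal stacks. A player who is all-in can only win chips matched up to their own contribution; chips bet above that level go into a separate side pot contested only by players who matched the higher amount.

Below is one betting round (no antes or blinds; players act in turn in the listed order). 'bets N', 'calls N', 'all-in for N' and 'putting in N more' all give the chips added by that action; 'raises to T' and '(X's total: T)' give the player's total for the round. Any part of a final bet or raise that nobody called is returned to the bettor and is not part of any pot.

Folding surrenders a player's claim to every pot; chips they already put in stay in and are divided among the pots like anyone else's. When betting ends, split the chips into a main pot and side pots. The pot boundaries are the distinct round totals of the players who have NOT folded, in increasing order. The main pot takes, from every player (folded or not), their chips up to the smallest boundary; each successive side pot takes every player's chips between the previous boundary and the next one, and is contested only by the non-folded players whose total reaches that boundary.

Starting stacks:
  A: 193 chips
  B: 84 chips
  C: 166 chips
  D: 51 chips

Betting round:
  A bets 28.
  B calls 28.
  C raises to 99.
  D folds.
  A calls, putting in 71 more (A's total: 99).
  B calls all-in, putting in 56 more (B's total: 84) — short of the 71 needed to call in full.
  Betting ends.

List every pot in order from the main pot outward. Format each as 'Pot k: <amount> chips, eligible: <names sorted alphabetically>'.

Pot 1: 252 chips, eligible: A, B, C
Pot 2: 30 chips, eligible: A, C

Derivation:
Contributions: A=99, B=84, C=99
Folded: D
Pot levels (distinct totals of non-folded players): 84, 99
Layer 1-84: 84 each from A, B, C = 84*3 = 252 chips; eligible A, B, C
Layer 85-99: 15 each from A, C = 15*2 = 30 chips; eligible A, C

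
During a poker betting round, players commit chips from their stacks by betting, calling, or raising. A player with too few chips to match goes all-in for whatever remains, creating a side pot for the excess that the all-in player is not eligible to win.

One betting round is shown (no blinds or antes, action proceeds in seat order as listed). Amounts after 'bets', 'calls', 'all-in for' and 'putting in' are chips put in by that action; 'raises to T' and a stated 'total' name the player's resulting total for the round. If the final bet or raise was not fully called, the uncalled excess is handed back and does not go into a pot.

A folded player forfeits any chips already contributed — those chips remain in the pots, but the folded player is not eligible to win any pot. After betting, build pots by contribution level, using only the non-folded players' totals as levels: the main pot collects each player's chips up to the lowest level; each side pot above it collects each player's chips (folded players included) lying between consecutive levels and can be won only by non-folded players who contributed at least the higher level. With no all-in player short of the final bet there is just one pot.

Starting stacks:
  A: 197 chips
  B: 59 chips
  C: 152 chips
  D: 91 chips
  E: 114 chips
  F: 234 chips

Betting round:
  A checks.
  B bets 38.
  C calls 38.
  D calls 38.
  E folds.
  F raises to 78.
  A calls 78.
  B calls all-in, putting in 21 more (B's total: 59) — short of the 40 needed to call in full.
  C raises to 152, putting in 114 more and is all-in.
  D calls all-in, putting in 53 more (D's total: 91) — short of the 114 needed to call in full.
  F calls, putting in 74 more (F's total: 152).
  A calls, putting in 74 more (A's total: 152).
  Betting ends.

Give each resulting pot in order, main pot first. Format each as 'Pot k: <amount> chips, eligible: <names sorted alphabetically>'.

Pot 1: 295 chips, eligible: A, B, C, D, F
Pot 2: 128 chips, eligible: A, C, D, F
Pot 3: 183 chips, eligible: A, C, F

Derivation:
Contributions: A=152, B=59, C=152, D=91, F=152
Folded: E
Pot levels (distinct totals of non-folded players): 59, 91, 152
Layer 1-59: 59 each from A, B, C, D, F = 59*5 = 295 chips; eligible A, B, C, D, F
Layer 60-91: 32 each from A, C, D, F = 32*4 = 128 chips; eligible A, C, D, F
Layer 92-152: 61 each from A, C, F = 61*3 = 183 chips; eligible A, C, F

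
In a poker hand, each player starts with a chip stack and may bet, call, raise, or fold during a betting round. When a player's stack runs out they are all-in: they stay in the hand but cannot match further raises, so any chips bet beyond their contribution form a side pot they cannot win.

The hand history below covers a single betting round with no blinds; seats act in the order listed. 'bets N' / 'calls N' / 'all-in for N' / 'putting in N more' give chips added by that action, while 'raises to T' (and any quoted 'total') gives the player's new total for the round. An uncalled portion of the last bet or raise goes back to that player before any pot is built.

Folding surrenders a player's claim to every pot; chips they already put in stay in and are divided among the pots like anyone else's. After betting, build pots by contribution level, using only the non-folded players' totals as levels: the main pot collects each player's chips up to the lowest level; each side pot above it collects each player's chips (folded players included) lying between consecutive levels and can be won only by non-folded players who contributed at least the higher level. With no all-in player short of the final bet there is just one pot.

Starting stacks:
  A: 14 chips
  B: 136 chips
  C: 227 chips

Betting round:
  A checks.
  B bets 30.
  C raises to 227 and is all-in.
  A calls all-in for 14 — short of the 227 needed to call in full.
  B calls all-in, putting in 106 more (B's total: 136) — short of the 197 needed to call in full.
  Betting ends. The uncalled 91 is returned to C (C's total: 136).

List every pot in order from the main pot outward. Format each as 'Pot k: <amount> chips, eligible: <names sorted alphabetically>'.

Contributions (after 91 returned to C): A=14, B=136, C=136
Pot levels (distinct totals of non-folded players): 14, 136
Layer 1-14: 14 each from A, B, C = 14*3 = 42 chips; eligible A, B, C
Layer 15-136: 122 each from B, C = 122*2 = 244 chips; eligible B, C

Pot 1: 42 chips, eligible: A, B, C
Pot 2: 244 chips, eligible: B, C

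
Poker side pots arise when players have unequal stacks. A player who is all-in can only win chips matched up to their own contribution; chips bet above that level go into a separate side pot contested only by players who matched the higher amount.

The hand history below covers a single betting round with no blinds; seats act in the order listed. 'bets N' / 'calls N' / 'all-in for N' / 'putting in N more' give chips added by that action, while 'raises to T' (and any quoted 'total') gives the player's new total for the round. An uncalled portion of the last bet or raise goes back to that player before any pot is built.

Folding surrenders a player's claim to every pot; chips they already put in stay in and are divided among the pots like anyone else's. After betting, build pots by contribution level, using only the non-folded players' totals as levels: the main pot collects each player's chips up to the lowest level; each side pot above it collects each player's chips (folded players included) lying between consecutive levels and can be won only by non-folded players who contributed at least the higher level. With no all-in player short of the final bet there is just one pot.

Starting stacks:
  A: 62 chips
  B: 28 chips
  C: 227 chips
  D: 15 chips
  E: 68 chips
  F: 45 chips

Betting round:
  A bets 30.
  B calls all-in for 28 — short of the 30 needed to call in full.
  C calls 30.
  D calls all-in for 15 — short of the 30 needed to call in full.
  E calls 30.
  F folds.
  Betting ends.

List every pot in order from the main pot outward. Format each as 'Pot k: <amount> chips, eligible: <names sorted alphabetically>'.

Pot 1: 75 chips, eligible: A, B, C, D, E
Pot 2: 52 chips, eligible: A, B, C, E
Pot 3: 6 chips, eligible: A, C, E

Derivation:
Contributions: A=30, B=28, C=30, D=15, E=30
Folded: F
Pot levels (distinct totals of non-folded players): 15, 28, 30
Layer 1-15: 15 each from A, B, C, D, E = 15*5 = 75 chips; eligible A, B, C, D, E
Layer 16-28: 13 each from A, B, C, E = 13*4 = 52 chips; eligible A, B, C, E
Layer 29-30: 2 each from A, C, E = 2*3 = 6 chips; eligible A, C, E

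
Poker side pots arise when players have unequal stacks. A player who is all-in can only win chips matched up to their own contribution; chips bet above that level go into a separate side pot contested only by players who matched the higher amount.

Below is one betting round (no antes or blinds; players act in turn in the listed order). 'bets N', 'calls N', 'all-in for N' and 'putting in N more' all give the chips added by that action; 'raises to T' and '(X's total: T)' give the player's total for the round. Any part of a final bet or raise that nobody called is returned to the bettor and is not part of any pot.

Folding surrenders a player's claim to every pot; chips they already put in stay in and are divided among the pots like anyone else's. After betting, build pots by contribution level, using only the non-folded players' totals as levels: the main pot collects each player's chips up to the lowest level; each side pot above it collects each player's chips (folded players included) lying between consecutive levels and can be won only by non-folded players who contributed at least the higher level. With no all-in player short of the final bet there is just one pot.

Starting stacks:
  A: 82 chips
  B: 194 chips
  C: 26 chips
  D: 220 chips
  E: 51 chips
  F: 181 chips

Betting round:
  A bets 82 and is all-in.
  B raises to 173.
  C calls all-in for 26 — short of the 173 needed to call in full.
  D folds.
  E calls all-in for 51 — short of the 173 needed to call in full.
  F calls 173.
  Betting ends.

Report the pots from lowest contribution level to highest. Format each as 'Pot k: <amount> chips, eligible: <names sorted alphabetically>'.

Pot 1: 130 chips, eligible: A, B, C, E, F
Pot 2: 100 chips, eligible: A, B, E, F
Pot 3: 93 chips, eligible: A, B, F
Pot 4: 182 chips, eligible: B, F

Derivation:
Contributions: A=82, B=173, C=26, E=51, F=173
Folded: D
Pot levels (distinct totals of non-folded players): 26, 51, 82, 173
Layer 1-26: 26 each from A, B, C, E, F = 26*5 = 130 chips; eligible A, B, C, E, F
Layer 27-51: 25 each from A, B, E, F = 25*4 = 100 chips; eligible A, B, E, F
Layer 52-82: 31 each from A, B, F = 31*3 = 93 chips; eligible A, B, F
Layer 83-173: 91 each from B, F = 91*2 = 182 chips; eligible B, F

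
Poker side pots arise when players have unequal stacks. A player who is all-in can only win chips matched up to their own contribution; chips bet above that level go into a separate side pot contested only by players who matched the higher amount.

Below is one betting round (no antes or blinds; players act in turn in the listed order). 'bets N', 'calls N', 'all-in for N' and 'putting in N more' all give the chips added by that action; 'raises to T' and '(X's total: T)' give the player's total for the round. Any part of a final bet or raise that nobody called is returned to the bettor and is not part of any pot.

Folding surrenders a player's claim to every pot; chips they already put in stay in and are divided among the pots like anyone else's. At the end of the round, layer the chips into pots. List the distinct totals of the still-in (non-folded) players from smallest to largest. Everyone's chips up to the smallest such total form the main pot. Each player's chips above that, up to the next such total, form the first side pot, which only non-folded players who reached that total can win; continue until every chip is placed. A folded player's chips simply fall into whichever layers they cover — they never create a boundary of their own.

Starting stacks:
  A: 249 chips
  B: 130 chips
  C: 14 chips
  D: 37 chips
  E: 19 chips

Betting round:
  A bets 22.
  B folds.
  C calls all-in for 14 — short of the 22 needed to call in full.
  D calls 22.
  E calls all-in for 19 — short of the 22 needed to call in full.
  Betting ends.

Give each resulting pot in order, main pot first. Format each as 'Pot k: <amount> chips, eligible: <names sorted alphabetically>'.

Contributions: A=22, C=14, D=22, E=19
Folded: B
Pot levels (distinct totals of non-folded players): 14, 19, 22
Layer 1-14: 14 each from A, C, D, E = 14*4 = 56 chips; eligible A, C, D, E
Layer 15-19: 5 each from A, D, E = 5*3 = 15 chips; eligible A, D, E
Layer 20-22: 3 each from A, D = 3*2 = 6 chips; eligible A, D

Pot 1: 56 chips, eligible: A, C, D, E
Pot 2: 15 chips, eligible: A, D, E
Pot 3: 6 chips, eligible: A, D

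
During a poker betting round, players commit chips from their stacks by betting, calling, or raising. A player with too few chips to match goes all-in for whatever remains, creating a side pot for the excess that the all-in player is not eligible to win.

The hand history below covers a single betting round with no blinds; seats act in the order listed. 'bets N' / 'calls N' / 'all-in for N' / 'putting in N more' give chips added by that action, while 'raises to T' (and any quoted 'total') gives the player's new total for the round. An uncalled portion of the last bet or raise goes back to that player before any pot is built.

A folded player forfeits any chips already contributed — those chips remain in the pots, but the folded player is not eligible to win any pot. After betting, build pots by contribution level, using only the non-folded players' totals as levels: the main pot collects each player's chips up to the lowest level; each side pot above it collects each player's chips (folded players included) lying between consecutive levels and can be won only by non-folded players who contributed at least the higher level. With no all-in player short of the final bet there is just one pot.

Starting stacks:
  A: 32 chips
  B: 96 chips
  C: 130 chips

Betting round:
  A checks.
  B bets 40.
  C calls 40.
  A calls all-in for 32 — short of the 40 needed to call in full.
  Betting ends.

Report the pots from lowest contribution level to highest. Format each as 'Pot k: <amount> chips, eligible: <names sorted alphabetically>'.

Pot 1: 96 chips, eligible: A, B, C
Pot 2: 16 chips, eligible: B, C

Derivation:
Contributions: A=32, B=40, C=40
Pot levels (distinct totals of non-folded players): 32, 40
Layer 1-32: 32 each from A, B, C = 32*3 = 96 chips; eligible A, B, C
Layer 33-40: 8 each from B, C = 8*2 = 16 chips; eligible B, C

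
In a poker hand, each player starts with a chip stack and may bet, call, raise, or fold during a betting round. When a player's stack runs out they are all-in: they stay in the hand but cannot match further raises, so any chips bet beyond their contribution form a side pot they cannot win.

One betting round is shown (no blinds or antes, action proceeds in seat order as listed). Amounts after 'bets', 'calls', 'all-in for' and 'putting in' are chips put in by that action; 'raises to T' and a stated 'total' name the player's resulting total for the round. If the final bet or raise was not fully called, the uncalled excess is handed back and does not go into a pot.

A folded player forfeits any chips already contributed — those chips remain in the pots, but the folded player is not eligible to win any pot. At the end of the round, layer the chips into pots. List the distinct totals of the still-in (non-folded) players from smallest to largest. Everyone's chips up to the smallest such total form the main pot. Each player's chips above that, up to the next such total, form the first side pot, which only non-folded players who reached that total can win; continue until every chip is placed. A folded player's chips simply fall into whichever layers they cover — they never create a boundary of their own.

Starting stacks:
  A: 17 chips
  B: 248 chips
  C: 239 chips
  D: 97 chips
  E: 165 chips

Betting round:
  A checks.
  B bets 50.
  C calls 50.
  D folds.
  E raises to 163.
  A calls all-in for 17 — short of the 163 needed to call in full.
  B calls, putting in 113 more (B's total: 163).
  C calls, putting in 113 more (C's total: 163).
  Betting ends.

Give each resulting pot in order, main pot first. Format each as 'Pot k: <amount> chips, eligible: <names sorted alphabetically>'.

Contributions: A=17, B=163, C=163, E=163
Folded: D
Pot levels (distinct totals of non-folded players): 17, 163
Layer 1-17: 17 each from A, B, C, E = 17*4 = 68 chips; eligible A, B, C, E
Layer 18-163: 146 each from B, C, E = 146*3 = 438 chips; eligible B, C, E

Pot 1: 68 chips, eligible: A, B, C, E
Pot 2: 438 chips, eligible: B, C, E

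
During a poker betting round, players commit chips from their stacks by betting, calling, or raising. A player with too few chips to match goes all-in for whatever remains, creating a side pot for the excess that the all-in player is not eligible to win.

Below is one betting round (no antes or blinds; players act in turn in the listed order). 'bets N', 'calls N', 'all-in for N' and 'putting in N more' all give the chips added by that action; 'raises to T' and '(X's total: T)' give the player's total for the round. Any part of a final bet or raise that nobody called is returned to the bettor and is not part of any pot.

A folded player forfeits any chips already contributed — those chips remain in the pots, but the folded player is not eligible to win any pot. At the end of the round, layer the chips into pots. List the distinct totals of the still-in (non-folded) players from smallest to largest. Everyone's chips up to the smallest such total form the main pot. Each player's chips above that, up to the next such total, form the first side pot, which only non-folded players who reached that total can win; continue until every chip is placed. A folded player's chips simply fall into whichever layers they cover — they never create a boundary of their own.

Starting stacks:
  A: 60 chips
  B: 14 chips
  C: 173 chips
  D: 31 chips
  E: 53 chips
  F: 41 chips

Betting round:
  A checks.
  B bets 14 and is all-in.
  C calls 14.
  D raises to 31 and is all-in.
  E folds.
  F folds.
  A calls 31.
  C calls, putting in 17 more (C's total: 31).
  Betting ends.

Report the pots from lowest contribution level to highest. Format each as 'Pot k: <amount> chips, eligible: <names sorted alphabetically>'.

Contributions: A=31, B=14, C=31, D=31
Folded: E, F
Pot levels (distinct totals of non-folded players): 14, 31
Layer 1-14: 14 each from A, B, C, D = 14*4 = 56 chips; eligible A, B, C, D
Layer 15-31: 17 each from A, C, D = 17*3 = 51 chips; eligible A, C, D

Pot 1: 56 chips, eligible: A, B, C, D
Pot 2: 51 chips, eligible: A, C, D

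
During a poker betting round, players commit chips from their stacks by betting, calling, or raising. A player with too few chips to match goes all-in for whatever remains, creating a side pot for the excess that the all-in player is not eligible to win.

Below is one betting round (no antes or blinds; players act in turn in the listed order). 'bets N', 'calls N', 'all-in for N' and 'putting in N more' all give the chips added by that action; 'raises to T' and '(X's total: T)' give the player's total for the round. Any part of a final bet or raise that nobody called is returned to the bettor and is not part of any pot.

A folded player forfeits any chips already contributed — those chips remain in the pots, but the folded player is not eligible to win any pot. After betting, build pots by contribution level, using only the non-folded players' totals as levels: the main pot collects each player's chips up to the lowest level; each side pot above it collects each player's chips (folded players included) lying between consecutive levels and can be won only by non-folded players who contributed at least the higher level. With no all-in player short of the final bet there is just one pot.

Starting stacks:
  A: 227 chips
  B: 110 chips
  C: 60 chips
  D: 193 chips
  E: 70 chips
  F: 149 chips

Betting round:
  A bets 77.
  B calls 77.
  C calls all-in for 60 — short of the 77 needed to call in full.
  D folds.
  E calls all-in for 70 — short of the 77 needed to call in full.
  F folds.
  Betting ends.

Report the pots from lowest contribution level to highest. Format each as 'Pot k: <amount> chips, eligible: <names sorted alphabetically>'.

Pot 1: 240 chips, eligible: A, B, C, E
Pot 2: 30 chips, eligible: A, B, E
Pot 3: 14 chips, eligible: A, B

Derivation:
Contributions: A=77, B=77, C=60, E=70
Folded: D, F
Pot levels (distinct totals of non-folded players): 60, 70, 77
Layer 1-60: 60 each from A, B, C, E = 60*4 = 240 chips; eligible A, B, C, E
Layer 61-70: 10 each from A, B, E = 10*3 = 30 chips; eligible A, B, E
Layer 71-77: 7 each from A, B = 7*2 = 14 chips; eligible A, B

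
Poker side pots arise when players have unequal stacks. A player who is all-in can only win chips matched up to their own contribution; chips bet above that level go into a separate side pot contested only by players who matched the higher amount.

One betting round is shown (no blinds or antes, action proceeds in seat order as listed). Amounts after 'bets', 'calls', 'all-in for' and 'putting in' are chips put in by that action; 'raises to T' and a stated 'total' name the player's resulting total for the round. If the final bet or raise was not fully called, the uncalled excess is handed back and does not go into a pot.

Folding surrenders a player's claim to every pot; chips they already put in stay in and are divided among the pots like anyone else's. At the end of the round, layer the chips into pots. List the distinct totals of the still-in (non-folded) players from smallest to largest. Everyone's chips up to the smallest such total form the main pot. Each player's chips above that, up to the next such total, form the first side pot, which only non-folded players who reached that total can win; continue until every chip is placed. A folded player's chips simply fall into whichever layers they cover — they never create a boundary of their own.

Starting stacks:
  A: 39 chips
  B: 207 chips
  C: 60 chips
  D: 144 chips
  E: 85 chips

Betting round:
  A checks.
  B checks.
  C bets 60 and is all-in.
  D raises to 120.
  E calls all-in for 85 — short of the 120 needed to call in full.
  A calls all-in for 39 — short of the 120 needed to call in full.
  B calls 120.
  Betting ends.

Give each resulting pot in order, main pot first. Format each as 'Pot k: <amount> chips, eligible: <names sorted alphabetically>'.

Pot 1: 195 chips, eligible: A, B, C, D, E
Pot 2: 84 chips, eligible: B, C, D, E
Pot 3: 75 chips, eligible: B, D, E
Pot 4: 70 chips, eligible: B, D

Derivation:
Contributions: A=39, B=120, C=60, D=120, E=85
Pot levels (distinct totals of non-folded players): 39, 60, 85, 120
Layer 1-39: 39 each from A, B, C, D, E = 39*5 = 195 chips; eligible A, B, C, D, E
Layer 40-60: 21 each from B, C, D, E = 21*4 = 84 chips; eligible B, C, D, E
Layer 61-85: 25 each from B, D, E = 25*3 = 75 chips; eligible B, D, E
Layer 86-120: 35 each from B, D = 35*2 = 70 chips; eligible B, D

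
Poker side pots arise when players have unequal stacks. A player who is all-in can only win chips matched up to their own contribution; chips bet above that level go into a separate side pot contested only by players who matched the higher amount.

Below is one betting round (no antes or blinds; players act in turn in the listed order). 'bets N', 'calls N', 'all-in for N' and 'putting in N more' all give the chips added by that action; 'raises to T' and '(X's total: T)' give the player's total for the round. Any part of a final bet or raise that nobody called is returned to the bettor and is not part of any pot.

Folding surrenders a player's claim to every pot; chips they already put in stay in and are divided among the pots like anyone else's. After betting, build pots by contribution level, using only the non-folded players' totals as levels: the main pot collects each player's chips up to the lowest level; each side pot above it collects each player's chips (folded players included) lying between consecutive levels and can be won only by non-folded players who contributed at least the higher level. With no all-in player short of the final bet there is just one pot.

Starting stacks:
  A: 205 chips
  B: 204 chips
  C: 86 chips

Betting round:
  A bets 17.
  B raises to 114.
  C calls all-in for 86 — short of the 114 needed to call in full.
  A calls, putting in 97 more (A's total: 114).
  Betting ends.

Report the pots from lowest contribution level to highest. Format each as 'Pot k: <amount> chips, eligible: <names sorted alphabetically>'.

Pot 1: 258 chips, eligible: A, B, C
Pot 2: 56 chips, eligible: A, B

Derivation:
Contributions: A=114, B=114, C=86
Pot levels (distinct totals of non-folded players): 86, 114
Layer 1-86: 86 each from A, B, C = 86*3 = 258 chips; eligible A, B, C
Layer 87-114: 28 each from A, B = 28*2 = 56 chips; eligible A, B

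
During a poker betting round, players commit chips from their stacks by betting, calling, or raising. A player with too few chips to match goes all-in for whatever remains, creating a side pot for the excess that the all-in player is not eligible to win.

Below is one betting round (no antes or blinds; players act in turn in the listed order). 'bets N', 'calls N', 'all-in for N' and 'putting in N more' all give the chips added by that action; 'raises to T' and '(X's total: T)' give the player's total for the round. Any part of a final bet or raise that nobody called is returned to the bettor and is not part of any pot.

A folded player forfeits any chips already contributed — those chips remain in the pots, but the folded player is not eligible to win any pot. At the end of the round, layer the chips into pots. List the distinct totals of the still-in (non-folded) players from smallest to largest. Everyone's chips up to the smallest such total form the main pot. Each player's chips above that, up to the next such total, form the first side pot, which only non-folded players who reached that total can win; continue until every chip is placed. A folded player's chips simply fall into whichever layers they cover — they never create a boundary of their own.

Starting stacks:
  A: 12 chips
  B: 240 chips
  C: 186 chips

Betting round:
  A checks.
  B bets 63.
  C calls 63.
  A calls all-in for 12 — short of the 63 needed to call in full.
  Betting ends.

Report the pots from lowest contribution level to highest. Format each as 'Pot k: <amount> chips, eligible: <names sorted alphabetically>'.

Pot 1: 36 chips, eligible: A, B, C
Pot 2: 102 chips, eligible: B, C

Derivation:
Contributions: A=12, B=63, C=63
Pot levels (distinct totals of non-folded players): 12, 63
Layer 1-12: 12 each from A, B, C = 12*3 = 36 chips; eligible A, B, C
Layer 13-63: 51 each from B, C = 51*2 = 102 chips; eligible B, C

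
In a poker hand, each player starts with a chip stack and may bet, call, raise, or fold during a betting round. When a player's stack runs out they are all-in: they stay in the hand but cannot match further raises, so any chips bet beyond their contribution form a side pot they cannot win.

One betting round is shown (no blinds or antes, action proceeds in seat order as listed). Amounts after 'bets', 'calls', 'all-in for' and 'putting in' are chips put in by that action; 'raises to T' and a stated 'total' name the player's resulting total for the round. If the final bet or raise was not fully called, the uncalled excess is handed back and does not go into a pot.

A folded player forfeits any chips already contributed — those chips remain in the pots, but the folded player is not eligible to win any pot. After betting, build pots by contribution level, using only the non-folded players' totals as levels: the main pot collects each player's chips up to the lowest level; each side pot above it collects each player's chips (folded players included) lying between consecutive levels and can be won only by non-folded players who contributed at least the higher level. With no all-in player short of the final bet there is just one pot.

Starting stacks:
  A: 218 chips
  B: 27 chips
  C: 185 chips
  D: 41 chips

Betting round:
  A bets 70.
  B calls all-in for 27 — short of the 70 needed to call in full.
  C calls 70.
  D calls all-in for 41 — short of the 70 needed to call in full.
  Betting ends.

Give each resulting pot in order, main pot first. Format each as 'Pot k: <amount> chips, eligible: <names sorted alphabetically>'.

Pot 1: 108 chips, eligible: A, B, C, D
Pot 2: 42 chips, eligible: A, C, D
Pot 3: 58 chips, eligible: A, C

Derivation:
Contributions: A=70, B=27, C=70, D=41
Pot levels (distinct totals of non-folded players): 27, 41, 70
Layer 1-27: 27 each from A, B, C, D = 27*4 = 108 chips; eligible A, B, C, D
Layer 28-41: 14 each from A, C, D = 14*3 = 42 chips; eligible A, C, D
Layer 42-70: 29 each from A, C = 29*2 = 58 chips; eligible A, C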